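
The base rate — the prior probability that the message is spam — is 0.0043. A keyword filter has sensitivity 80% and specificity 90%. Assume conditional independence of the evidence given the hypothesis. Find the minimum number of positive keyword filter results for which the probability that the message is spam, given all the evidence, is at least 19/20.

5

Prior odds: 0.0043 ÷ 0.9957 = 43/9957.
False-positive rate = 1 − 0.9 = 0.1; likelihood ratio of a positive = 0.8/0.1 = 8.
Target odds: 0.95 ÷ 0.05 = 19.
Need (43/9957) × 8ⁿ ≥ 19, i.e. 8ⁿ ≥ 189183/43.
8⁴ = 4096 falls short of 189183/43 but 8⁵ = 32768 reaches it, so n = 5.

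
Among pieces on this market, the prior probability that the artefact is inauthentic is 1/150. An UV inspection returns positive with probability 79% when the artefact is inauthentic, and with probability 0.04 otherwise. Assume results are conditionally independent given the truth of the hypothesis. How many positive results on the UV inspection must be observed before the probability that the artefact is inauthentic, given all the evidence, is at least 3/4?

Prior odds: (1/150) ÷ (149/150) = 1/149.
Likelihood ratio of a positive result = 0.79/0.04 = 19.75.
Target odds: 0.75 ÷ 0.25 = 3.
Require 19.75ⁿ ≥ 3 ÷ (1/149) = 447.
19.75² = 390.0625 falls short of 447 but 19.75³ = 7703.734375 reaches it, so n = 3.

3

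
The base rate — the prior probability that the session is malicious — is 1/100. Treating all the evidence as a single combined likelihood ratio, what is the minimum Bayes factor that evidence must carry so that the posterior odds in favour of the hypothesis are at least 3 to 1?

297

Prior odds = 0.01/0.99 = 1/99.
Target odds = 3.
Required Bayes factor = 3 ÷ (1/99) = 297.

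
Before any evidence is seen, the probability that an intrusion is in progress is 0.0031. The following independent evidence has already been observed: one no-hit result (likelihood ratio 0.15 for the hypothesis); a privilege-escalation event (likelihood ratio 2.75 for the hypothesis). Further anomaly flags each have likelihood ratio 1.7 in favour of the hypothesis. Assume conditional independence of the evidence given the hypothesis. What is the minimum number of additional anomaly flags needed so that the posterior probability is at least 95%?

19

Prior odds = 0.0031/0.9969 = 31/9969.
Combined Bayes factor of the evidence already in hand = 0.15 × 2.75 = 0.4125.
Odds after that evidence = (31/9969) × 0.4125 = 341/265840.
Target odds = 0.95/0.05 = 19.
Need 1.7ⁿ ≥ 19 ÷ (341/265840) = 5050960/341.
1.7¹⁸ ≈14063.1 falls short of 5050960/341 but 1.7¹⁹ ≈23907.2 reaches it, so n = 19.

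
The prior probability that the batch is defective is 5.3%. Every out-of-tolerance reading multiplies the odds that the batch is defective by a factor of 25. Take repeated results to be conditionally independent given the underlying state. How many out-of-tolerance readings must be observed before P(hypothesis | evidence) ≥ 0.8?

2

Prior odds = 0.053/0.947 = 53/947.
Likelihood ratio per out-of-tolerance reading = 25.
Target odds: 0.8 ÷ 0.2 = 4.
Need (53/947) × 25ⁿ ≥ 4, i.e. 25ⁿ ≥ 3788/53.
25¹ = 25 falls short of 3788/53 but 25² = 625 reaches it, so n = 2.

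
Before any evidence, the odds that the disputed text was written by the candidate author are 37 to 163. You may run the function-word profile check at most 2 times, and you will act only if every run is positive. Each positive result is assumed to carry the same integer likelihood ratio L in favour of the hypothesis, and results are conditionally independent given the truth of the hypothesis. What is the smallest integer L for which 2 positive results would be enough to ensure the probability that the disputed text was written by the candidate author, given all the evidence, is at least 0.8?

Prior odds = 37/163.
Target odds = 0.8/0.2 = 4.
Need L² ≥ 4 ÷ (37/163) = 652/37.
4² = 16 < 652/37 ≤ 25 = 5², so L = 5.

5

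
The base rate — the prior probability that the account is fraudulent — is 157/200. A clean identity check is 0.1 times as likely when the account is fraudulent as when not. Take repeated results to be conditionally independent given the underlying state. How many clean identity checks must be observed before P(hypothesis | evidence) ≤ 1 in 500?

Prior odds = 0.785/0.215 = 157/43.
Likelihood ratio per clean identity check = 0.1.
Target odds: 0.002 ÷ 0.998 = 1/499.
Require 0.1ⁿ ≤ 1/499 ÷ (157/43) = 43/78343.
0.1³ = 0.001 is still above 43/78343 but 0.1⁴ = 0.0001 is at or below it, so n = 4.

4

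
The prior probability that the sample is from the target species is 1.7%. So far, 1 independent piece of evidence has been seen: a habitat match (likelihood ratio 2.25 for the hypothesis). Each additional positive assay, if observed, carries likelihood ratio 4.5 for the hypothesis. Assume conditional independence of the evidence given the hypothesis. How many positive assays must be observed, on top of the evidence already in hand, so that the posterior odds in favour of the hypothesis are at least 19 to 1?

Prior odds = 0.017/0.983 = 17/983.
Bayes factor of the evidence already in hand = 2.25.
Odds after that evidence = (17/983) × 2.25 = 153/3932.
Target odds = 19.
Need 4.5ⁿ ≥ 19 ÷ (153/3932) = 74708/153.
4.5⁴ = 410.0625 falls short of 74708/153 but 4.5⁵ = 1845.28125 reaches it, so n = 5.

5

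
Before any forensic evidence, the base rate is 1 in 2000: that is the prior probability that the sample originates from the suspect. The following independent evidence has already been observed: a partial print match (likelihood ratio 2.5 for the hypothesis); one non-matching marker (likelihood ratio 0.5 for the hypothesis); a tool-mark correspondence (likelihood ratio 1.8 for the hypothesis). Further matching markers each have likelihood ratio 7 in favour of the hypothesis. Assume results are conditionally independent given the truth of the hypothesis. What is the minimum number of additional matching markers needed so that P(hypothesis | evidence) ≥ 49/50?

6

Prior odds = 0.0005/0.9995 = 1/1999.
Combined Bayes factor of the evidence already in hand = 2.5 × 0.5 × 1.8 = 2.25.
Odds after that evidence = (1/1999) × 2.25 = 9/7996.
Target odds = 0.98/0.02 = 49.
Need 7ⁿ ≥ 49 ÷ (9/7996) = 391804/9.
7⁵ = 16807 falls short of 391804/9 but 7⁶ = 117649 reaches it, so n = 6.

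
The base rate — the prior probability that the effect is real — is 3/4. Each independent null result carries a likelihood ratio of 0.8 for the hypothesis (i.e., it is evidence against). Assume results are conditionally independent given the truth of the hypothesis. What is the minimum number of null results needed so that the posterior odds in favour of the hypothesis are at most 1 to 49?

Prior odds = 0.75/0.25 = 3.
Likelihood ratio per null result = 0.8.
Target odds = 1/49.
Need 3 × 0.8ⁿ ≤ 1/49, i.e. 0.8ⁿ ≤ 1/147.
0.8²² ≈0.0073787 is still above 1/147 but 0.8²³ ≈0.00590296 is at or below it, so n = 23.

23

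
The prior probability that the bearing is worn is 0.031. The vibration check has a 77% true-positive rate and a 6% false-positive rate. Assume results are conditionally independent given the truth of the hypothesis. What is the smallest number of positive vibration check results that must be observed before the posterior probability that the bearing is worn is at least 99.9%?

Prior odds = 0.031/0.969 = 31/969.
Likelihood ratio of a positive result = 0.77/0.06 = 77/6.
Target posterior odds = 0.999/0.001 = 999.
Need (31/969) × (77/6)ⁿ ≥ 999, i.e. (77/6)ⁿ ≥ 968031/31.
(77/6)⁴ = 35153041/1296 falls short of 968031/31 but (77/6)⁵ ≈348095 reaches it, so n = 5.

5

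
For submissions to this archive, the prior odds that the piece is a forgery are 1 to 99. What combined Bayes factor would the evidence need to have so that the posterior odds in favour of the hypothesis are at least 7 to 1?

Prior odds = 1/99.
Target odds = 7.
Required Bayes factor = 7 ÷ (1/99) = 693.

693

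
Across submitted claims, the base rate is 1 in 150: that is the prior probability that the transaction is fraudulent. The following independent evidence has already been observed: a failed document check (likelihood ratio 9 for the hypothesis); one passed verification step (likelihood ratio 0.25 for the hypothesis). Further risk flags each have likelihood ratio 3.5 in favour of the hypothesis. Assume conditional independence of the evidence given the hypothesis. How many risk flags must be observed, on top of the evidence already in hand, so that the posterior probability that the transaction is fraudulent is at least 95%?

Prior odds = (1/150)/(149/150) = 1/149.
Combined Bayes factor of the evidence already in hand = 9 × 0.25 = 2.25.
Odds after that evidence = (1/149) × 2.25 = 9/596.
Target odds = 0.95/0.05 = 19.
Need 3.5ⁿ ≥ 19 ÷ (9/596) = 11324/9.
3.5⁵ = 525.21875 falls short of 11324/9 but 3.5⁶ = 1838.265625 reaches it, so n = 6.

6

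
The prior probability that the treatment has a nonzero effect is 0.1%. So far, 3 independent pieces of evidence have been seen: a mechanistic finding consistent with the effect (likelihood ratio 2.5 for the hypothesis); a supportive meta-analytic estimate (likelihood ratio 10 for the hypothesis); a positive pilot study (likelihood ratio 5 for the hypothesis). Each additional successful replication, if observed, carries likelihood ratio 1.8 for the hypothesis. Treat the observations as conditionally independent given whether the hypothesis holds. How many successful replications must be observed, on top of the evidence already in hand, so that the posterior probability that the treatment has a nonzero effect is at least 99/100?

Prior odds = 0.001/0.999 = 1/999.
Combined Bayes factor of the evidence already in hand = 2.5 × 10 × 5 = 125.
Odds after that evidence = (1/999) × 125 = 125/999.
Target odds = 0.99/0.01 = 99.
Need 1.8ⁿ ≥ 99 ÷ (125/999) = 791.208.
1.8¹¹ ≈642.684 falls short of 791.208 but 1.8¹² ≈1156.83 reaches it, so n = 12.

12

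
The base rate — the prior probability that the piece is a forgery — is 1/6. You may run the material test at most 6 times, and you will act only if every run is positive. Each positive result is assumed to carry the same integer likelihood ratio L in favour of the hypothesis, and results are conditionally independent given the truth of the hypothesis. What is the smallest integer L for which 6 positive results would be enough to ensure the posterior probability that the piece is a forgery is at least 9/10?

2

Prior odds = (1/6)/(5/6) = 0.2.
Target odds = 0.9/0.1 = 9.
Need L⁶ ≥ 9 ÷ 0.2 = 45.
1⁶ = 1 < 45 ≤ 64 = 2⁶, so L = 2.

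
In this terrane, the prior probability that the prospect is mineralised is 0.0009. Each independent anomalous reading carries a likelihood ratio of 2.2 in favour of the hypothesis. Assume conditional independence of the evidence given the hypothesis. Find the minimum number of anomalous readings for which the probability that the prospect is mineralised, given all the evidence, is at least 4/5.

Prior odds = 0.0009/0.9991 = 9/9991.
Likelihood ratio per anomalous reading = 2.2.
Target posterior odds = 0.8/0.2 = 4.
Need (9/9991) × 2.2ⁿ ≥ 4, i.e. 2.2ⁿ ≥ 39964/9.
2.2¹⁰ ≈2655.99 falls short of 39964/9 but 2.2¹¹ ≈5843.18 reaches it, so n = 11.

11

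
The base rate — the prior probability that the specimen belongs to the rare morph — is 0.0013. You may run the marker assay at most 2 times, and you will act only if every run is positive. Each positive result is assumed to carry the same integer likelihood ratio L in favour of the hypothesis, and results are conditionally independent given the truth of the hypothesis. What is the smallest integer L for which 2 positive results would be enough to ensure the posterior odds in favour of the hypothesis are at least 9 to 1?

Prior odds = 0.0013/0.9987 = 13/9987.
Target odds = 9.
Need L² ≥ 9 ÷ (13/9987) = 89883/13.
83² = 6889 < 89883/13 ≤ 7056 = 84², so L = 84.

84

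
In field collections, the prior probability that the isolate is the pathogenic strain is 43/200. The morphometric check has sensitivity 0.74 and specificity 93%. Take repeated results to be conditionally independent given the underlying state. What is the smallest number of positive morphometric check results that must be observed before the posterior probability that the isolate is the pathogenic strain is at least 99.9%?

Prior odds = 0.215/0.785 = 43/157.
False-positive rate = 1 − 0.93 = 0.07; likelihood ratio of a positive = 0.74/0.07 = 74/7.
Target posterior odds = 0.999/0.001 = 999.
Require (74/7)ⁿ ≥ 999 ÷ (43/157) = 156843/43.
(74/7)³ = 405224/343 falls short of 156843/43 but (74/7)⁴ = 29986576/2401 reaches it, so n = 4.

4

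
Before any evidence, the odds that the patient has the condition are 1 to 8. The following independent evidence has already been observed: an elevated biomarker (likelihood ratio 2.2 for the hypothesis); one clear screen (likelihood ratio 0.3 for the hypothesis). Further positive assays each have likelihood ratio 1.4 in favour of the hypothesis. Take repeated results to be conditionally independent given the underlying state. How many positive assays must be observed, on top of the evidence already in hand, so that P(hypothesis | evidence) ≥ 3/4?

11

Prior odds = 0.125.
Combined Bayes factor of the evidence already in hand = 2.2 × 0.3 = 0.66.
Odds after that evidence = 0.125 × 0.66 = 0.0825.
Target odds = 0.75/0.25 = 3.
Need 1.4ⁿ ≥ 3 ÷ 0.0825 = 400/11.
1.4¹⁰ = 282475249/9765625 falls short of 400/11 but 1.4¹¹ ≈40.4957 reaches it, so n = 11.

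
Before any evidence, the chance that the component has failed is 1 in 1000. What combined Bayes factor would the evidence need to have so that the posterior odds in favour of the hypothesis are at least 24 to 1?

Prior odds = 0.001/0.999 = 1/999.
Target odds = 24.
Required Bayes factor = 24 ÷ (1/999) = 23976.

23976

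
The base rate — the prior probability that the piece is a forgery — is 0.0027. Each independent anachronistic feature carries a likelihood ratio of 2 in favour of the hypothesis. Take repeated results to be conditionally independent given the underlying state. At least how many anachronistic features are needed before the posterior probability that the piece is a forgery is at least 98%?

Prior odds = 0.0027/0.9973 = 27/9973.
Likelihood ratio per anachronistic feature = 2.
Target posterior odds = 0.98/0.02 = 49.
Need (27/9973) × 2ⁿ ≥ 49, i.e. 2ⁿ ≥ 488677/27.
2¹⁴ = 16384 falls short of 488677/27 but 2¹⁵ = 32768 reaches it, so n = 15.

15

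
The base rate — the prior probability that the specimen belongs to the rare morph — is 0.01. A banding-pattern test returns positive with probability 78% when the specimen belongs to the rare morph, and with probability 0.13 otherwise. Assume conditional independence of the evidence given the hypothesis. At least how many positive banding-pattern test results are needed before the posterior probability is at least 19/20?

Prior odds: 0.01 ÷ 0.99 = 1/99.
Likelihood ratio of a positive result = 0.78/0.13 = 6.
Target posterior odds = 0.95/0.05 = 19.
Need (1/99) × 6ⁿ ≥ 19, i.e. 6ⁿ ≥ 1881.
6⁴ = 1296 falls short of 1881 but 6⁵ = 7776 reaches it, so n = 5.

5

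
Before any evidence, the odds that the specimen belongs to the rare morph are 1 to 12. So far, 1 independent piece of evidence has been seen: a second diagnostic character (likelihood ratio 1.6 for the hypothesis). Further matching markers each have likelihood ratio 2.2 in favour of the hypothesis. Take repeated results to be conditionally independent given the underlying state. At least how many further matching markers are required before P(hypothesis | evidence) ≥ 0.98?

Prior odds = 1/12.
Bayes factor of the evidence already in hand = 1.6.
Odds after that evidence = (1/12) × 1.6 = 2/15.
Target odds = 0.98/0.02 = 49.
Need 2.2ⁿ ≥ 49 ÷ (2/15) = 367.5.
2.2⁷ = 19487171/78125 falls short of 367.5 but 2.2⁸ = 214358881/390625 reaches it, so n = 8.

8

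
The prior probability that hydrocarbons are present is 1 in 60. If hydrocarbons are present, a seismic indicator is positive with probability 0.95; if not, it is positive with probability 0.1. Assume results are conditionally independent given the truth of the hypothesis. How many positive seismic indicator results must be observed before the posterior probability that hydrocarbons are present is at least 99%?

Prior odds: (1/60) ÷ (59/60) = 1/59.
Likelihood ratio of a positive = 0.95/0.1 = 9.5.
Target posterior odds = 0.99/0.01 = 99.
Need (1/59) × 9.5ⁿ ≥ 99, i.e. 9.5ⁿ ≥ 5841.
9.5³ = 857.375 falls short of 5841 but 9.5⁴ = 8145.0625 reaches it, so n = 4.

4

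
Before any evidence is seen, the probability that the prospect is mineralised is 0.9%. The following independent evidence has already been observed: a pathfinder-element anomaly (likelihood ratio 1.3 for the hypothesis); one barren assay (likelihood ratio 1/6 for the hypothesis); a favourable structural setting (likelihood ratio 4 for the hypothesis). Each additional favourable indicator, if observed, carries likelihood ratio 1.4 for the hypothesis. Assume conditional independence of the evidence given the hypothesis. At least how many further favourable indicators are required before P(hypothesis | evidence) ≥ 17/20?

20

Prior odds = 0.009/0.991 = 9/991.
Combined Bayes factor of the evidence already in hand = 1.3 × (1/6) × 4 = 13/15.
Odds after that evidence = (9/991) × 13/15 = 39/4955.
Target odds = 0.85/0.15 = 17/3.
Need 1.4ⁿ ≥ 17/3 ÷ (39/4955) = 84235/117.
1.4¹⁹ ≈597.63 falls short of 84235/117 but 1.4²⁰ ≈836.683 reaches it, so n = 20.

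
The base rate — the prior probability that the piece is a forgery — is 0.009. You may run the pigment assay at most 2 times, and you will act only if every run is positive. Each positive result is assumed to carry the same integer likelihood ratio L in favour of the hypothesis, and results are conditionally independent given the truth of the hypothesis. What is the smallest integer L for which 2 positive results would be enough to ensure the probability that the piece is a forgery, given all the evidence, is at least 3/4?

Prior odds = 0.009/0.991 = 9/991.
Target odds = 0.75/0.25 = 3.
Need L² ≥ 3 ÷ (9/991) = 991/3.
18² = 324 < 991/3 ≤ 361 = 19², so L = 19.

19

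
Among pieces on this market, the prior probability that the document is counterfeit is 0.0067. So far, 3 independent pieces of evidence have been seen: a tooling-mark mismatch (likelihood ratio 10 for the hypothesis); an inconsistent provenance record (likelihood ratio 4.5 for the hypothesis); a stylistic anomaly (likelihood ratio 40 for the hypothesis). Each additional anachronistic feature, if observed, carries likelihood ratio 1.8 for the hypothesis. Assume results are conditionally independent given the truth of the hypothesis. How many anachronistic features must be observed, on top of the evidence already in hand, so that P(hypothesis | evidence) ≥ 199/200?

Prior odds = 0.0067/0.9933 = 67/9933.
Combined Bayes factor of the evidence already in hand = 10 × 4.5 × 40 = 1800.
Odds after that evidence = (67/9933) × 1800 = 40200/3311.
Target odds = 0.995/0.005 = 199.
Need 1.8ⁿ ≥ 199 ÷ (40200/3311) = 658889/40200.
1.8⁴ = 10.4976 falls short of 658889/40200 but 1.8⁵ = 18.89568 reaches it, so n = 5.

5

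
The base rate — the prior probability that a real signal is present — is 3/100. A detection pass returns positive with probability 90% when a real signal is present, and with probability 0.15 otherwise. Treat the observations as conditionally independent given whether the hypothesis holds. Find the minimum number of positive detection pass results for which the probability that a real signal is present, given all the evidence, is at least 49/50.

Prior odds = 0.03/0.97 = 3/97.
Likelihood ratio of a positive result = 0.9/0.15 = 6.
Target odds: 0.98 ÷ 0.02 = 49.
Require 6ⁿ ≥ 49 ÷ (3/97) = 4753/3.
6⁴ = 1296 falls short of 4753/3 but 6⁵ = 7776 reaches it, so n = 5.

5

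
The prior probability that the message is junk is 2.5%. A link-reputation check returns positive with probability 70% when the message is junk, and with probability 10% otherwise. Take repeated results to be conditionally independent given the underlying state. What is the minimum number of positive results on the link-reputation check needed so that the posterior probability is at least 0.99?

Prior odds: 0.025 ÷ 0.975 = 1/39.
Likelihood ratio of a positive result = 0.7/0.1 = 7.
Target odds: 0.99 ÷ 0.01 = 99.
Need (1/39) × 7ⁿ ≥ 99, i.e. 7ⁿ ≥ 3861.
7⁴ = 2401 falls short of 3861 but 7⁵ = 16807 reaches it, so n = 5.

5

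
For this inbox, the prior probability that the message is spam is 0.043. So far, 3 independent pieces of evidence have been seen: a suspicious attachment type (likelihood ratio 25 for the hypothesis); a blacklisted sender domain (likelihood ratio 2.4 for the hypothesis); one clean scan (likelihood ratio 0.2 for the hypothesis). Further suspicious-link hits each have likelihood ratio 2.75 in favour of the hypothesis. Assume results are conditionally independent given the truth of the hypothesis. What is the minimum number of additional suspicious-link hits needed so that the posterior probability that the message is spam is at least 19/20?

Prior odds = 0.043/0.957 = 43/957.
Combined Bayes factor of the evidence already in hand = 25 × 2.4 × 0.2 = 12.
Odds after that evidence = (43/957) × 12 = 172/319.
Target odds = 0.95/0.05 = 19.
Need 2.75ⁿ ≥ 19 ÷ (172/319) = 6061/172.
2.75³ = 20.796875 falls short of 6061/172 but 2.75⁴ = 57.19140625 reaches it, so n = 4.

4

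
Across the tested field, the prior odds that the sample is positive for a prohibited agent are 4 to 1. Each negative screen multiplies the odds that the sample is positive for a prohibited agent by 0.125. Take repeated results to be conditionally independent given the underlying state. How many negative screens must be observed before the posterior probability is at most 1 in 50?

3

Prior odds = 4.
Likelihood ratio per negative screen = 0.125.
Target odds: 0.02 ÷ 0.98 = 1/49.
Need 4 × 0.125ⁿ ≤ 1/49, i.e. 0.125ⁿ ≤ 1/196.
0.125² = 0.015625 is still above 1/196 but 0.125³ = 0.001953125 is at or below it, so n = 3.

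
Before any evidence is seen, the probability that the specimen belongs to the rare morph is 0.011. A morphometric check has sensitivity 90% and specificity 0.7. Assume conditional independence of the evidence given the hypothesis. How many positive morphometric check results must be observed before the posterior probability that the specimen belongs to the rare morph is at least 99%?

Prior odds: 0.011 ÷ 0.989 = 11/989.
False-positive rate = 1 − 0.7 = 0.3; likelihood ratio of a positive = 0.9/0.3 = 3.
Target odds: 0.99 ÷ 0.01 = 99.
Need (11/989) × 3ⁿ ≥ 99, i.e. 3ⁿ ≥ 8901.
3⁸ = 6561 falls short of 8901 but 3⁹ = 19683 reaches it, so n = 9.

9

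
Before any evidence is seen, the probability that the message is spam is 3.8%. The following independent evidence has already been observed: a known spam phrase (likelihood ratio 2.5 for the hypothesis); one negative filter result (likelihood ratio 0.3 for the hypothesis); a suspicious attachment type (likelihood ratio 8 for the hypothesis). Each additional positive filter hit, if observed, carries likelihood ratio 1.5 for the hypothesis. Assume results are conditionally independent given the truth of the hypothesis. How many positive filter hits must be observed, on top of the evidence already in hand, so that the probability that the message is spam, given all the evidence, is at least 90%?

9

Prior odds = 0.038/0.962 = 19/481.
Combined Bayes factor of the evidence already in hand = 2.5 × 0.3 × 8 = 6.
Odds after that evidence = (19/481) × 6 = 114/481.
Target odds = 0.9/0.1 = 9.
Need 1.5ⁿ ≥ 9 ÷ (114/481) = 1443/38.
1.5⁸ = 25.62890625 falls short of 1443/38 but 1.5⁹ = 19683/512 reaches it, so n = 9.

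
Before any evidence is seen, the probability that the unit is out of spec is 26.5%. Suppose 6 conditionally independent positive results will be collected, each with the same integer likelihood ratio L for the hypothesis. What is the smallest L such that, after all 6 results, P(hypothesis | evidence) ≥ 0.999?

4

Prior odds = 0.265/0.735 = 53/147.
Target odds = 0.999/0.001 = 999.
Need L⁶ ≥ 999 ÷ (53/147) = 146853/53.
3⁶ = 729 < 146853/53 ≤ 4096 = 4⁶, so L = 4.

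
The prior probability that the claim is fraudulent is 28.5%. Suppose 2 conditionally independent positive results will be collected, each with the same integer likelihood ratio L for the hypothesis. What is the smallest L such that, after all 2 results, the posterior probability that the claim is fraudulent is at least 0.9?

Prior odds = 0.285/0.715 = 57/143.
Target odds = 0.9/0.1 = 9.
Need L² ≥ 9 ÷ (57/143) = 429/19.
4² = 16 < 429/19 ≤ 25 = 5², so L = 5.

5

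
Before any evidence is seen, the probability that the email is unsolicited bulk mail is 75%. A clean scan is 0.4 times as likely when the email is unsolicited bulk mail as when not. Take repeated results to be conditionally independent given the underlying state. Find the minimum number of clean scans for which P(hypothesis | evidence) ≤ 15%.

4

Prior odds = 0.75/0.25 = 3.
Likelihood ratio per clean scan = 0.4.
Target odds: 0.15 ÷ 0.85 = 3/17.
Need 3 × 0.4ⁿ ≤ 3/17, i.e. 0.4ⁿ ≤ 1/17.
0.4³ = 0.064 is still above 1/17 but 0.4⁴ = 0.0256 is at or below it, so n = 4.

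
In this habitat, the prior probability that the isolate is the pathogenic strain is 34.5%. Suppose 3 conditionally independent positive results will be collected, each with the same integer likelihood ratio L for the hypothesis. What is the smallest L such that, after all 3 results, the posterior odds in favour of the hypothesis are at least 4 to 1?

Prior odds = 0.345/0.655 = 69/131.
Target odds = 4.
Need L³ ≥ 4 ÷ (69/131) = 524/69.
1³ = 1 < 524/69 ≤ 8 = 2³, so L = 2.

2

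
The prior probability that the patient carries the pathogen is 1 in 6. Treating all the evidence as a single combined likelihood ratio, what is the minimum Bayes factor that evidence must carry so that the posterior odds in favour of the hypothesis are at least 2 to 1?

10

Prior odds = (1/6)/(5/6) = 0.2.
Target odds = 2.
Required Bayes factor = 2 ÷ 0.2 = 10.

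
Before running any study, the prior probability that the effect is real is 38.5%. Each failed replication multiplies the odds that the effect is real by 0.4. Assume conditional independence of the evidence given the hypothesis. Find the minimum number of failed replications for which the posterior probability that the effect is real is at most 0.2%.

7

Prior odds: 0.385 ÷ 0.615 = 77/123.
Likelihood ratio per failed replication = 0.4.
Target posterior odds = 0.002/0.998 = 1/499.
Require 0.4ⁿ ≤ 1/499 ÷ (77/123) = 123/38423.
0.4⁶ = 64/15625 is still above 123/38423 but 0.4⁷ = 128/78125 is at or below it, so n = 7.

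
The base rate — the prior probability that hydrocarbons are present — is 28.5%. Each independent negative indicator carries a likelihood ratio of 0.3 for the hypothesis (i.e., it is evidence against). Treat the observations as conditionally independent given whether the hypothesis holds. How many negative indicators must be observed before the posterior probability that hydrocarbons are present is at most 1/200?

Prior odds = 0.285/0.715 = 57/143.
Likelihood ratio per negative indicator = 0.3.
Target posterior odds = 0.005/0.995 = 1/199.
Require 0.3ⁿ ≤ 1/199 ÷ (57/143) = 143/11343.
0.3³ = 0.027 is still above 143/11343 but 0.3⁴ = 0.0081 is at or below it, so n = 4.

4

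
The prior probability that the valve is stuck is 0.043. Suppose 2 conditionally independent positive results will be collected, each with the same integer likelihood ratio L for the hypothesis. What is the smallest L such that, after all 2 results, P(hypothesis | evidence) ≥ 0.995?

67

Prior odds = 0.043/0.957 = 43/957.
Target odds = 0.995/0.005 = 199.
Need L² ≥ 199 ÷ (43/957) = 190443/43.
66² = 4356 < 190443/43 ≤ 4489 = 67², so L = 67.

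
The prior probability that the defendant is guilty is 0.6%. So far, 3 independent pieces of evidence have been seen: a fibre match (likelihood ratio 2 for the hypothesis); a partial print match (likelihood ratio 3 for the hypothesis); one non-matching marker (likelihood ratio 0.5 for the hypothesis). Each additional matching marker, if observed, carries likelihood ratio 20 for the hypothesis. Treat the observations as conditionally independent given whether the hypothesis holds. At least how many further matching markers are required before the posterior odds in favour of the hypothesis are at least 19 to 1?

Prior odds = 0.006/0.994 = 3/497.
Combined Bayes factor of the evidence already in hand = 2 × 3 × 0.5 = 3.
Odds after that evidence = (3/497) × 3 = 9/497.
Target odds = 19.
Need 20ⁿ ≥ 19 ÷ (9/497) = 9443/9.
20² = 400 falls short of 9443/9 but 20³ = 8000 reaches it, so n = 3.

3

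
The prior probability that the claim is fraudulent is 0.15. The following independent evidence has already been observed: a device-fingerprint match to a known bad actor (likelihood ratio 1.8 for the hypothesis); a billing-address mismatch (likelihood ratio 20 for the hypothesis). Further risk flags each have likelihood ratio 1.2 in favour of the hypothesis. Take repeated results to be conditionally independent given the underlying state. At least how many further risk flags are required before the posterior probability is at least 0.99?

Prior odds = 0.15/0.85 = 3/17.
Combined Bayes factor of the evidence already in hand = 1.8 × 20 = 36.
Odds after that evidence = (3/17) × 36 = 108/17.
Target odds = 0.99/0.01 = 99.
Need 1.2ⁿ ≥ 99 ÷ (108/17) = 187/12.
1.2¹⁵ ≈15.407 falls short of 187/12 but 1.2¹⁶ ≈18.4884 reaches it, so n = 16.

16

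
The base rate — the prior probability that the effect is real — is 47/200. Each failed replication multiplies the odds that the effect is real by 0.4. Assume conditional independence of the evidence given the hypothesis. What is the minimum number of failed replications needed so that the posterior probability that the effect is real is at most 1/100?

Prior odds = 0.235/0.765 = 47/153.
Likelihood ratio per failed replication = 0.4.
Target odds: 0.01 ÷ 0.99 = 1/99.
Require 0.4ⁿ ≤ 1/99 ÷ (47/153) = 17/517.
0.4³ = 0.064 is still above 17/517 but 0.4⁴ = 0.0256 is at or below it, so n = 4.

4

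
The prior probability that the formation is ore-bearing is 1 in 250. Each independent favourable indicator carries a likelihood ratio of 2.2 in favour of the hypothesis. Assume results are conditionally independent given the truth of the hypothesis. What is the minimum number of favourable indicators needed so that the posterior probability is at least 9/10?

10

Prior odds: 0.004 ÷ 0.996 = 1/249.
Likelihood ratio per favourable indicator = 2.2.
Target posterior odds = 0.9/0.1 = 9.
Require 2.2ⁿ ≥ 9 ÷ (1/249) = 2241.
2.2⁹ ≈1207.27 falls short of 2241 but 2.2¹⁰ ≈2655.99 reaches it, so n = 10.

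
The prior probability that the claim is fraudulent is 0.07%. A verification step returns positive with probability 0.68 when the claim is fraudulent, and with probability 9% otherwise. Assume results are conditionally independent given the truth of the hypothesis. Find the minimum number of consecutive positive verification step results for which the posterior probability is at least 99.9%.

8

Prior odds: 0.0007 ÷ 0.9993 = 7/9993.
Likelihood ratio of a positive result = 0.68/0.09 = 68/9.
Target odds: 0.999 ÷ 0.001 = 999.
Require (68/9)ⁿ ≥ 999 ÷ (7/9993) = 9983007/7.
(68/9)⁷ ≈1.40561e+06 falls short of 9983007/7 but (68/9)⁸ ≈1.06202e+07 reaches it, so n = 8.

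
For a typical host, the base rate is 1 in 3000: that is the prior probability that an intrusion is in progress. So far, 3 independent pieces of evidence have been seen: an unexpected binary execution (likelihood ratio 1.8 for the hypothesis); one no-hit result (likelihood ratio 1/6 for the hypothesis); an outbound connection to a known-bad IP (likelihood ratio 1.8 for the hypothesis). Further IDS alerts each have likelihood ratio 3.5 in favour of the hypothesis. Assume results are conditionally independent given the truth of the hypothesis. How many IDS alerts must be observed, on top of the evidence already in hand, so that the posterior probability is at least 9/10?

Prior odds = (1/3000)/(2999/3000) = 1/2999.
Combined Bayes factor of the evidence already in hand = 1.8 × (1/6) × 1.8 = 0.54.
Odds after that evidence = (1/2999) × 0.54 = 27/149950.
Target odds = 0.9/0.1 = 9.
Need 3.5ⁿ ≥ 9 ÷ (27/149950) = 149950/3.
3.5⁸ = 5764801/256 falls short of 149950/3 but 3.5⁹ = 40353607/512 reaches it, so n = 9.

9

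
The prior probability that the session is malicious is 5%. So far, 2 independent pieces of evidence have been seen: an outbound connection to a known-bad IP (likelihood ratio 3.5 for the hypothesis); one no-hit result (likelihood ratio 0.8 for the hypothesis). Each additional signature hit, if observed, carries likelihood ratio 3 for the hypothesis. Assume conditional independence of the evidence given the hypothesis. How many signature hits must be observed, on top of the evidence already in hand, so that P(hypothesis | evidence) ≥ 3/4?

3

Prior odds = 0.05/0.95 = 1/19.
Combined Bayes factor of the evidence already in hand = 3.5 × 0.8 = 2.8.
Odds after that evidence = (1/19) × 2.8 = 14/95.
Target odds = 0.75/0.25 = 3.
Need 3ⁿ ≥ 3 ÷ (14/95) = 285/14.
3² = 9 falls short of 285/14 but 3³ = 27 reaches it, so n = 3.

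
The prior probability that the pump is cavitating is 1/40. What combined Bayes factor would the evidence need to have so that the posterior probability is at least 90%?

Prior odds = 0.025/0.975 = 1/39.
Target odds = 0.9/0.1 = 9.
Required Bayes factor = 9 ÷ (1/39) = 351.

351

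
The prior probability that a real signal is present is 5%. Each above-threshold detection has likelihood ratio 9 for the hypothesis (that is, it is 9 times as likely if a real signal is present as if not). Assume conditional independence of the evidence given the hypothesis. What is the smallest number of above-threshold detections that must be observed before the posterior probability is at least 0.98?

Prior odds = 0.05/0.95 = 1/19.
Likelihood ratio per above-threshold detection = 9.
Target posterior odds = 0.98/0.02 = 49.
Require 9ⁿ ≥ 49 ÷ (1/19) = 931.
9³ = 729 falls short of 931 but 9⁴ = 6561 reaches it, so n = 4.

4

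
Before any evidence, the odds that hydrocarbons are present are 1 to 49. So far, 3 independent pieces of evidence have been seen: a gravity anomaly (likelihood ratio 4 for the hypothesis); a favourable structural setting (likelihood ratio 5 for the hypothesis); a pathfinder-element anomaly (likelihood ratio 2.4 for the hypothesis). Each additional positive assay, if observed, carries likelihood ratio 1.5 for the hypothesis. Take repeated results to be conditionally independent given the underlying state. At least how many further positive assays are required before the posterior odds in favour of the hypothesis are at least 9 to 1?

Prior odds = 1/49.
Combined Bayes factor of the evidence already in hand = 4 × 5 × 2.4 = 48.
Odds after that evidence = (1/49) × 48 = 48/49.
Target odds = 9.
Need 1.5ⁿ ≥ 9 ÷ (48/49) = 9.1875.
1.5⁵ = 7.59375 falls short of 9.1875 but 1.5⁶ = 11.390625 reaches it, so n = 6.

6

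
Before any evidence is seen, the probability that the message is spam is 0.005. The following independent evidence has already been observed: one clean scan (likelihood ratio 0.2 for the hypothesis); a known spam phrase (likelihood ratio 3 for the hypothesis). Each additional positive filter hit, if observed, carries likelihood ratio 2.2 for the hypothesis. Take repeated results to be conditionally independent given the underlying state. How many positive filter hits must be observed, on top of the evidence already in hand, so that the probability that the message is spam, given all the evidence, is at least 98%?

13

Prior odds = 0.005/0.995 = 1/199.
Combined Bayes factor of the evidence already in hand = 0.2 × 3 = 0.6.
Odds after that evidence = (1/199) × 0.6 = 3/995.
Target odds = 0.98/0.02 = 49.
Need 2.2ⁿ ≥ 49 ÷ (3/995) = 48755/3.
2.2¹² ≈12855 falls short of 48755/3 but 2.2¹³ ≈28281 reaches it, so n = 13.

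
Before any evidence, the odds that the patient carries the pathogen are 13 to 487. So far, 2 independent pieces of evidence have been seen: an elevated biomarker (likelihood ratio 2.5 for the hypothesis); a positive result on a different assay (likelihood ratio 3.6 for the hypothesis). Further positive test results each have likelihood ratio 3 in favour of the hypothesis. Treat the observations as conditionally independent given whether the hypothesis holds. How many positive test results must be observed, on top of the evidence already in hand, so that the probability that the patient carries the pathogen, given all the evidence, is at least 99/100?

6

Prior odds = 13/487.
Combined Bayes factor of the evidence already in hand = 2.5 × 3.6 = 9.
Odds after that evidence = (13/487) × 9 = 117/487.
Target odds = 0.99/0.01 = 99.
Need 3ⁿ ≥ 99 ÷ (117/487) = 5357/13.
3⁵ = 243 falls short of 5357/13 but 3⁶ = 729 reaches it, so n = 6.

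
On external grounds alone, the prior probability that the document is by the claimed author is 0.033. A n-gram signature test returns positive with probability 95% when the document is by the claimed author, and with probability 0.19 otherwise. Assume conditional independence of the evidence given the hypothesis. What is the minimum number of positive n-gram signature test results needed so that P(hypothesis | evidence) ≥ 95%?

Prior odds: 0.033 ÷ 0.967 = 33/967.
Likelihood ratio of a positive result = 0.95/0.19 = 5.
Target posterior odds = 0.95/0.05 = 19.
Require 5ⁿ ≥ 19 ÷ (33/967) = 18373/33.
5³ = 125 falls short of 18373/33 but 5⁴ = 625 reaches it, so n = 4.

4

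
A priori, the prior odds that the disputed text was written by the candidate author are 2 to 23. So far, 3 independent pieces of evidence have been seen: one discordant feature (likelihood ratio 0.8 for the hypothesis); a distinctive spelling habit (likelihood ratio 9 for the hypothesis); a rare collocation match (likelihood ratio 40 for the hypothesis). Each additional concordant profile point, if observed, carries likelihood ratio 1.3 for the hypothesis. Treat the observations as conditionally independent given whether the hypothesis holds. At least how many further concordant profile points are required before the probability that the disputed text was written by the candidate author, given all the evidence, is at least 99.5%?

Prior odds = 2/23.
Combined Bayes factor of the evidence already in hand = 0.8 × 9 × 40 = 288.
Odds after that evidence = (2/23) × 288 = 576/23.
Target odds = 0.995/0.005 = 199.
Need 1.3ⁿ ≥ 199 ÷ (576/23) = 4577/576.
1.3⁷ = 62748517/10000000 falls short of 4577/576 but 1.3⁸ = 815730721/100000000 reaches it, so n = 8.

8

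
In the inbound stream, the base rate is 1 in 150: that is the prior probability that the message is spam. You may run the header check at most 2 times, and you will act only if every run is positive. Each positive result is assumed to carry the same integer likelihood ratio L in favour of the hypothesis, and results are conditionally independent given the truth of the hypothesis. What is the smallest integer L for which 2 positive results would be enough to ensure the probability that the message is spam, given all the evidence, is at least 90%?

Prior odds = (1/150)/(149/150) = 1/149.
Target odds = 0.9/0.1 = 9.
Need L² ≥ 9 ÷ (1/149) = 1341.
36² = 1296 < 1341 ≤ 1369 = 37², so L = 37.

37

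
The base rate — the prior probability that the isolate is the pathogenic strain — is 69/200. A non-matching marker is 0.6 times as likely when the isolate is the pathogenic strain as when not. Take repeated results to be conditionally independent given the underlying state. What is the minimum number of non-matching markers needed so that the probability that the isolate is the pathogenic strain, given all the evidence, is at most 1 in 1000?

13

Prior odds: 0.345 ÷ 0.655 = 69/131.
Likelihood ratio per non-matching marker = 0.6.
Target odds: 0.001 ÷ 0.999 = 1/999.
Need (69/131) × 0.6ⁿ ≤ 1/999, i.e. 0.6ⁿ ≤ 131/68931.
0.6¹² = 531441/244140625 is still above 131/68931 but 0.6¹³ ≈0.00130607 is at or below it, so n = 13.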